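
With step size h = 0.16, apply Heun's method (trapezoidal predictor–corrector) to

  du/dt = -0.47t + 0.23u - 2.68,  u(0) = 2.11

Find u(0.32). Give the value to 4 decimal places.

1.3569

Heun: k1 = f(t_n, u_n); k2 = f(t_n + h, u_n + h·k1); u_{n+1} = u_n + (h/2)·(k1 + k2).
t=0.000000, u=2.110000:
  k1 = f(0.000000, 2.110000) = -2.194700
  k2 = f(0.160000, 1.758848) = -2.350665
  u ← 2.110000 + (0.16/2)·(-2.194700 + (-2.350665)) = 1.746371
t=0.160000, u=1.746371:
  k1 = f(0.160000, 1.746371) = -2.353535
  k2 = f(0.320000, 1.369805) = -2.515345
  u ← 1.746371 + (0.16/2)·(-2.353535 + (-2.515345)) = 1.356860
u(0.32) ≈ 1.3569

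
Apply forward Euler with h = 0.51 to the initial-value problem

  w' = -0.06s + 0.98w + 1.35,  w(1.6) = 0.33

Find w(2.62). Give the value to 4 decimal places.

Euler: w_{n+1} = w_n + h·f(s_n, w_n).
s=1.600000, w=0.330000: f=1.577400 → w ← 0.330000 + 0.51·1.577400 = 1.134474
s=2.110000, w=1.134474: f=2.335185 → w ← 1.134474 + 0.51·2.335185 = 2.325418
w(2.62) ≈ 2.3254

2.3254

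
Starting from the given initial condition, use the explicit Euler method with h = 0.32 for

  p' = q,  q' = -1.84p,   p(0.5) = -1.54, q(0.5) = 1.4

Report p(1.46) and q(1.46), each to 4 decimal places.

Euler on (p,q): p_{n+1} = p_n + h·p', q_{n+1} = q_n + h·q'.
0.500000: (-1.540000, 1.400000); f=(1.400000, 2.833600) → (-1.092000, 2.306752)
0.820000: (-1.092000, 2.306752); f=(2.306752, 2.009280) → (-0.353839, 2.949722)
1.140000: (-0.353839, 2.949722); f=(2.949722, 0.651064) → (0.590072, 3.158062)
(p(1.46), q(1.46)) ≈ (0.5901, 3.1581)

0.5901, 3.1581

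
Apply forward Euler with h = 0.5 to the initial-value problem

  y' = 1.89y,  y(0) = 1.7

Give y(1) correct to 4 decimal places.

Euler: y_{n+1} = y_n + h·f(x_n, y_n).
x=0.000000, y=1.700000: f=3.213000 → y ← 1.700000 + 0.5·3.213000 = 3.306500
x=0.500000, y=3.306500: f=6.249285 → y ← 3.306500 + 0.5·6.249285 = 6.431142
y(1) ≈ 6.4311

6.4311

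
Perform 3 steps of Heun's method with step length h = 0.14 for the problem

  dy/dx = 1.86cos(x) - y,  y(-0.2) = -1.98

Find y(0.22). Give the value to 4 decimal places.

Heun: k1 = f(x_n, y_n); k2 = f(x_n + h, y_n + h·k1); y_{n+1} = y_n + (h/2)·(k1 + k2).
x=-0.200000, y=-1.980000:
  k1 = f(-0.200000, -1.980000) = 3.802924
  k2 = f(-0.060000, -1.447591) = 3.304244
  y ← -1.980000 + (0.14/2)·(3.802924 + 3.304244) = -1.482498
x=-0.060000, y=-1.482498:
  k1 = f(-0.060000, -1.482498) = 3.339151
  k2 = f(0.080000, -1.015017) = 2.869068
  y ← -1.482498 + (0.14/2)·(3.339151 + 2.869068) = -1.047923
x=0.080000, y=-1.047923:
  k1 = f(0.080000, -1.047923) = 2.901974
  k2 = f(0.220000, -0.641647) = 2.456816
  y ← -1.047923 + (0.14/2)·(2.901974 + 2.456816) = -0.672808
y(0.22) ≈ -0.6728

-0.6728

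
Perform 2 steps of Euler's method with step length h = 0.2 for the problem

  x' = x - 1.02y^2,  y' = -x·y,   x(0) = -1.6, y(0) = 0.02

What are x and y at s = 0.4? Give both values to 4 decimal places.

Euler on (x,y): x_{n+1} = x_n + h·x', y_{n+1} = y_n + h·y'.
0.000000: (-1.600000, 0.020000); f=(-1.600408, 0.032000) → (-1.920082, 0.026400)
0.200000: (-1.920082, 0.026400); f=(-1.920792, 0.050690) → (-2.304240, 0.036538)
(x(0.4), y(0.4)) ≈ (-2.3042, 0.0365)

-2.3042, 0.0365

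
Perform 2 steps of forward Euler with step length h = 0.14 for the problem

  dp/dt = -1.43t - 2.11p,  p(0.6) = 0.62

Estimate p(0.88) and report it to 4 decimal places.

0.0750

Euler: p_{n+1} = p_n + h·f(t_n, p_n).
t=0.600000, p=0.620000: f=-2.166200 → p ← 0.620000 + 0.14·(-2.166200) = 0.316732
t=0.740000, p=0.316732: f=-1.726505 → p ← 0.316732 + 0.14·(-1.726505) = 0.075021
p(0.88) ≈ 0.0750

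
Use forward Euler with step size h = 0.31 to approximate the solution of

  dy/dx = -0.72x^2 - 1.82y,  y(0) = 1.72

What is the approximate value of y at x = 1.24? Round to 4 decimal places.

Euler: y_{n+1} = y_n + h·f(x_n, y_n).
x=0.000000, y=1.720000: f=-3.130400 → y ← 1.720000 + 0.31·(-3.130400) = 0.749576
x=0.310000, y=0.749576: f=-1.433420 → y ← 0.749576 + 0.31·(-1.433420) = 0.305216
x=0.620000, y=0.305216: f=-0.832261 → y ← 0.305216 + 0.31·(-0.832261) = 0.047215
x=0.930000, y=0.047215: f=-0.708659 → y ← 0.047215 + 0.31·(-0.708659) = -0.172469
y(1.24) ≈ -0.1725

-0.1725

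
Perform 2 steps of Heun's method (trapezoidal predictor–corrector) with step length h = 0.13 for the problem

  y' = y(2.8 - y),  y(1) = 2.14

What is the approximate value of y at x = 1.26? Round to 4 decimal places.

2.4335

Heun: k1 = f(x_n, y_n); k2 = f(x_n + h, y_n + h·k1); y_{n+1} = y_n + (h/2)·(k1 + k2).
x=1.000000, y=2.140000:
  k1 = f(1.000000, 2.140000) = 1.412400
  k2 = f(1.130000, 2.323612) = 1.106941
  y ← 2.140000 + (0.13/2)·(1.412400 + 1.106941) = 2.303757
x=1.130000, y=2.303757:
  k1 = f(1.130000, 2.303757) = 1.143223
  k2 = f(1.260000, 2.452376) = 0.852504
  y ← 2.303757 + (0.13/2)·(1.143223 + 0.852504) = 2.433479
y(1.26) ≈ 2.4335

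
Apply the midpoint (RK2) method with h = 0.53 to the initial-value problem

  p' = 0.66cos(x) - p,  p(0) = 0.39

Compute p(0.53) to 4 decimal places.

0.4830

Midpoint: k1 = f(x_n, p_n); k2 = f(x_n + h/2, p_n + (h/2)·k1); p_{n+1} = p_n + h·k2.
x=0.000000, p=0.390000:
  k1 = f(0.000000, 0.390000) = 0.270000
  k2 = f(0.265000, 0.461550) = 0.175411
  p ← 0.390000 + 0.53·0.175411 = 0.482968
p(0.53) ≈ 0.4830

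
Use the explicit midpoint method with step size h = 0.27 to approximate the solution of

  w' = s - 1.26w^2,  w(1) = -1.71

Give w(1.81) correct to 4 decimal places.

-134.8312

Midpoint: k1 = f(s_n, w_n); k2 = f(s_n + h/2, w_n + (h/2)·k1); w_{n+1} = w_n + h·k2.
s=1.000000, w=-1.710000:
  k1 = f(1.000000, -1.710000) = -2.684366
  k2 = f(1.135000, -2.072389) = -4.276445
  w ← -1.710000 + 0.27·(-4.276445) = -2.864640
s=1.270000, w=-2.864640:
  k1 = f(1.270000, -2.864640) = -9.069766
  k2 = f(1.405000, -4.089059) = -19.662705
  w ← -2.864640 + 0.27·(-19.662705) = -8.173571
s=1.540000, w=-8.173571:
  k1 = f(1.540000, -8.173571) = -82.637143
  k2 = f(1.675000, -19.329585) = -469.102395
  w ← -8.173571 + 0.27·(-469.102395) = -134.831217
w(1.81) ≈ -134.8312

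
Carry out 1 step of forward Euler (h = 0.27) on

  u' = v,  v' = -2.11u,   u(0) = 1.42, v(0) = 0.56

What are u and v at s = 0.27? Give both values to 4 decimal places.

1.5712, -0.2490

Euler on (u,v): u_{n+1} = u_n + h·u', v_{n+1} = v_n + h·v'.
0.000000: (1.420000, 0.560000); f=(0.560000, -2.996200) → (1.571200, -0.248974)
(u(0.27), v(0.27)) ≈ (1.5712, -0.2490)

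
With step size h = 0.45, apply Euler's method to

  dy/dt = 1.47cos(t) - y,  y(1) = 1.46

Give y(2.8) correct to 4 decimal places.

-0.3653

Euler: y_{n+1} = y_n + h·f(t_n, y_n).
t=1.000000, y=1.460000: f=-0.665756 → y ← 1.460000 + 0.45·(-0.665756) = 1.160410
t=1.450000, y=1.160410: f=-0.983271 → y ← 1.160410 + 0.45·(-0.983271) = 0.717938
t=1.900000, y=0.717938: f=-1.193174 → y ← 0.717938 + 0.45·(-1.193174) = 0.181010
t=2.350000, y=0.181010: f=-1.213998 → y ← 0.181010 + 0.45·(-1.213998) = -0.365289
y(2.8) ≈ -0.3653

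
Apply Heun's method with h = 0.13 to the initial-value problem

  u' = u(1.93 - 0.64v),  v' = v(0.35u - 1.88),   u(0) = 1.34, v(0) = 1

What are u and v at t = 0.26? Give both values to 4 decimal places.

Heun on (u,v): k1 = f(t_n, state_n); k2 = f(t_n + h, state_n + h·k1); state_{n+1} = state_n + (h/2)·(k1 + k2).
0.000000: (1.340000, 1.000000)
  k1 = (1.728600, -1.411000)
  predictor → (1.564718, 0.816570)
  k2 = (2.202177, -1.087956)
  → (1.595500, 0.837568)
0.130000: (1.595500, 0.837568)
  k1 = (2.224058, -1.106909)
  predictor → (1.884628, 0.693670)
  k2 = (2.800654, -0.846541)
  → (1.922107, 0.710594)
(u(0.26), v(0.26)) ≈ (1.9221, 0.7106)

1.9221, 0.7106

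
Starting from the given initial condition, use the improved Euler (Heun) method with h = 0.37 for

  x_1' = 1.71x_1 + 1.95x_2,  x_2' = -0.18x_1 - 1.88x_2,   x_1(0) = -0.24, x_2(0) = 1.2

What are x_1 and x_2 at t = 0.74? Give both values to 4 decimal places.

1.1804, 0.3094

Heun on (x_1,x_2): k1 = f(t_n, state_n); k2 = f(t_n + h, state_n + h·k1); state_{n+1} = state_n + (h/2)·(k1 + k2).
0.000000: (-0.240000, 1.200000)
  k1 = (1.929600, -2.212800)
  predictor → (0.473952, 0.381264)
  k2 = (1.553923, -0.802088)
  → (0.404452, 0.642246)
0.370000: (0.404452, 0.642246)
  k1 = (1.943992, -1.280223)
  predictor → (1.123729, 0.168563)
  k2 = (2.250274, -0.519170)
  → (1.180391, 0.309358)
(x_1(0.74), x_2(0.74)) ≈ (1.1804, 0.3094)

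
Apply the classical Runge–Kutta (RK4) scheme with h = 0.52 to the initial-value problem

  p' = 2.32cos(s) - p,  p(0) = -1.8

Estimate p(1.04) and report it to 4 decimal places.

0.5395

RK4: k1 = f(s_n, p_n); k2 = f(s_n + h/2, p_n + (h/2)·k1); k3 = f(s_n + h/2, p_n + (h/2)·k2); k4 = f(s_n + h, p_n + h·k3); p_{n+1} = p_n + (h/6)·(k1 + 2k2 + 2k3 + k4).
s=0.000000, p=-1.800000:
  k1 = f(0.000000, -1.800000) = 4.120000
  k2 = f(0.260000, -0.728800) = 2.970825
  k3 = f(0.260000, -1.027586) = 3.269610
  k4 = f(0.520000, -0.099803) = 2.113143
  p ← -1.800000 + (0.52/6)·(k1 + 2k2 + 2k3 + k4) = -0.178119
s=0.520000, p=-0.178119:
  k1 = f(0.520000, -0.178119) = 2.191459
  k2 = f(0.780000, 0.391661) = 1.257659
  k3 = f(0.780000, 0.148872) = 1.500447
  k4 = f(1.040000, 0.602114) = 0.572317
  p ← -0.178119 + (0.52/6)·(k1 + 2k2 + 2k3 + k4) = 0.539480
p(1.04) ≈ 0.5395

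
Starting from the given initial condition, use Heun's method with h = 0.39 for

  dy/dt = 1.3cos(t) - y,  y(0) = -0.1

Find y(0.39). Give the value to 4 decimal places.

Heun: k1 = f(t_n, y_n); k2 = f(t_n + h, y_n + h·k1); y_{n+1} = y_n + (h/2)·(k1 + k2).
t=0.000000, y=-0.100000:
  k1 = f(0.000000, -0.100000) = 1.400000
  k2 = f(0.390000, 0.446000) = 0.756382
  y ← -0.100000 + (0.39/2)·(1.400000 + 0.756382) = 0.320494
y(0.39) ≈ 0.3205

0.3205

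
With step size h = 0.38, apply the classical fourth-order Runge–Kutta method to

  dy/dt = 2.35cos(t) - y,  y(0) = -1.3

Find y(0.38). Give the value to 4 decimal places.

-0.1658

RK4: k1 = f(t_n, y_n); k2 = f(t_n + h/2, y_n + (h/2)·k1); k3 = f(t_n + h/2, y_n + (h/2)·k2); k4 = f(t_n + h, y_n + h·k3); y_{n+1} = y_n + (h/6)·(k1 + 2k2 + 2k3 + k4).
t=0.000000, y=-1.300000:
  k1 = f(0.000000, -1.300000) = 3.650000
  k2 = f(0.190000, -0.606500) = 2.914210
  k3 = f(0.190000, -0.746300) = 3.054010
  k4 = f(0.380000, -0.139476) = 2.321838
  y ← -1.300000 + (0.38/6)·(k1 + 2k2 + 2k3 + k4) = -0.165809
y(0.38) ≈ -0.1658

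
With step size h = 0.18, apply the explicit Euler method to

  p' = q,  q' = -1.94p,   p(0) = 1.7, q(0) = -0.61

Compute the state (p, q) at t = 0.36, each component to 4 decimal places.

Euler on (p,q): p_{n+1} = p_n + h·p', q_{n+1} = q_n + h·q'.
0.000000: (1.700000, -0.610000); f=(-0.610000, -3.298000) → (1.590200, -1.203640)
0.180000: (1.590200, -1.203640); f=(-1.203640, -3.084988) → (1.373545, -1.758938)
(p(0.36), q(0.36)) ≈ (1.3735, -1.7589)

1.3735, -1.7589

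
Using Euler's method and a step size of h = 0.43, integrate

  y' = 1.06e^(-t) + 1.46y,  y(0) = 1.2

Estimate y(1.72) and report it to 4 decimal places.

11.6164

Euler: y_{n+1} = y_n + h·f(t_n, y_n).
t=0.000000, y=1.200000: f=2.812000 → y ← 1.200000 + 0.43·2.812000 = 2.409160
t=0.430000, y=2.409160: f=4.206913 → y ← 2.409160 + 0.43·4.206913 = 4.218133
t=0.860000, y=4.218133: f=6.607026 → y ← 4.218133 + 0.43·6.607026 = 7.059154
t=1.290000, y=7.059154: f=10.598151 → y ← 7.059154 + 0.43·10.598151 = 11.616359
y(1.72) ≈ 11.6164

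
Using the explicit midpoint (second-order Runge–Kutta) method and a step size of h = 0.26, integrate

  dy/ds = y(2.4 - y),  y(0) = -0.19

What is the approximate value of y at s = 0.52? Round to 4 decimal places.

-0.7392

Midpoint: k1 = f(s_n, y_n); k2 = f(s_n + h/2, y_n + (h/2)·k1); y_{n+1} = y_n + h·k2.
s=0.000000, y=-0.190000:
  k1 = f(0.000000, -0.190000) = -0.492100
  k2 = f(0.130000, -0.253973) = -0.674037
  y ← -0.190000 + 0.26·(-0.674037) = -0.365250
s=0.260000, y=-0.365250:
  k1 = f(0.260000, -0.365250) = -1.010007
  k2 = f(0.390000, -0.496551) = -1.438284
  y ← -0.365250 + 0.26·(-1.438284) = -0.739204
y(0.52) ≈ -0.7392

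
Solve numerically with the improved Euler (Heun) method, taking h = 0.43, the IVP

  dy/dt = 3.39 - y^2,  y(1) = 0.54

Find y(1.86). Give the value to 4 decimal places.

1.4452

Heun: k1 = f(t_n, y_n); k2 = f(t_n + h, y_n + h·k1); y_{n+1} = y_n + (h/2)·(k1 + k2).
t=1.000000, y=0.540000:
  k1 = f(1.000000, 0.540000) = 3.098400
  k2 = f(1.430000, 1.872312) = -0.115552
  y ← 0.540000 + (0.43/2)·(3.098400 + (-0.115552)) = 1.181312
t=1.430000, y=1.181312:
  k1 = f(1.430000, 1.181312) = 1.994501
  k2 = f(1.860000, 2.038948) = -0.767308
  y ← 1.181312 + (0.43/2)·(1.994501 + (-0.767308)) = 1.445159
y(1.86) ≈ 1.4452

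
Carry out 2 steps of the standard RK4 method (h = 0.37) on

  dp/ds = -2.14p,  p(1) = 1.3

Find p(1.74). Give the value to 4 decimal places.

0.2695

RK4: k1 = f(s_n, p_n); k2 = f(s_n + h/2, p_n + (h/2)·k1); k3 = f(s_n + h/2, p_n + (h/2)·k2); k4 = f(s_n + h, p_n + h·k3); p_{n+1} = p_n + (h/6)·(k1 + 2k2 + 2k3 + k4).
s=1.000000, p=1.300000:
  k1 = f(1.000000, 1.300000) = -2.782000
  k2 = f(1.185000, 0.785330) = -1.680606
  k3 = f(1.185000, 0.989088) = -2.116648
  k4 = f(1.370000, 0.516840) = -1.106038
  p ← 1.300000 + (0.37/6)·(k1 + 2k2 + 2k3 + k4) = 0.591910
s=1.370000, p=0.591910:
  k1 = f(1.370000, 0.591910) = -1.266687
  k2 = f(1.555000, 0.357573) = -0.765205
  k3 = f(1.555000, 0.450347) = -0.963742
  k4 = f(1.740000, 0.235325) = -0.503596
  p ← 0.591910 + (0.37/6)·(k1 + 2k2 + 2k3 + k4) = 0.269505
p(1.74) ≈ 0.2695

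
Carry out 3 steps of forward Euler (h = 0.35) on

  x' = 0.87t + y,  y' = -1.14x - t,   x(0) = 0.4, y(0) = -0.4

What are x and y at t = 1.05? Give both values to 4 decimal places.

0.1088, -1.0990

Euler on (x,y): x_{n+1} = x_n + h·x', y_{n+1} = y_n + h·y'.
0.000000: (0.400000, -0.400000); f=(-0.400000, -0.456000) → (0.260000, -0.559600)
0.350000: (0.260000, -0.559600); f=(-0.255100, -0.646400) → (0.170715, -0.785840)
0.700000: (0.170715, -0.785840); f=(-0.176840, -0.894615) → (0.108821, -1.098955)
(x(1.05), y(1.05)) ≈ (0.1088, -1.0990)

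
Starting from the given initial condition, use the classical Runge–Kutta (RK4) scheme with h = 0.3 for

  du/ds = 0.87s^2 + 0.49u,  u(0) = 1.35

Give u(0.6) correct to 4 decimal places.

1.8789

RK4: k1 = f(s_n, u_n); k2 = f(s_n + h/2, u_n + (h/2)·k1); k3 = f(s_n + h/2, u_n + (h/2)·k2); k4 = f(s_n + h, u_n + h·k3); u_{n+1} = u_n + (h/6)·(k1 + 2k2 + 2k3 + k4).
s=0.000000, u=1.350000:
  k1 = f(0.000000, 1.350000) = 0.661500
  k2 = f(0.150000, 1.449225) = 0.729695
  k3 = f(0.150000, 1.459454) = 0.734708
  k4 = f(0.300000, 1.570412) = 0.847802
  u ← 1.350000 + (0.3/6)·(k1 + 2k2 + 2k3 + k4) = 1.571905
s=0.300000, u=1.571905:
  k1 = f(0.300000, 1.571905) = 0.848534
  k2 = f(0.450000, 1.699185) = 1.008776
  k3 = f(0.450000, 1.723222) = 1.020554
  k4 = f(0.600000, 1.878071) = 1.233455
  u ← 1.571905 + (0.3/6)·(k1 + 2k2 + 2k3 + k4) = 1.878938
u(0.6) ≈ 1.8789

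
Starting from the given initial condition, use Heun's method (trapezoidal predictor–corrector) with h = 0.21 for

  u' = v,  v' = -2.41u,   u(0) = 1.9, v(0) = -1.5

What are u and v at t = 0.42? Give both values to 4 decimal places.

0.9050, -3.0064

Heun on (u,v): k1 = f(t_n, state_n); k2 = f(t_n + h, state_n + h·k1); state_{n+1} = state_n + (h/2)·(k1 + k2).
0.000000: (1.900000, -1.500000)
  k1 = (-1.500000, -4.579000)
  predictor → (1.585000, -2.461590)
  k2 = (-2.461590, -3.819850)
  → (1.484033, -2.381879)
0.210000: (1.484033, -2.381879)
  k1 = (-2.381879, -3.576520)
  predictor → (0.983838, -3.132948)
  k2 = (-3.132948, -2.371051)
  → (0.904976, -3.006374)
(u(0.42), v(0.42)) ≈ (0.9050, -3.0064)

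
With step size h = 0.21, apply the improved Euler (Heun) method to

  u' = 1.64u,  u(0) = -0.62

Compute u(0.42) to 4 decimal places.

-1.2216

Heun: k1 = f(t_n, u_n); k2 = f(t_n + h, u_n + h·k1); u_{n+1} = u_n + (h/2)·(k1 + k2).
t=0.000000, u=-0.620000:
  k1 = f(0.000000, -0.620000) = -1.016800
  k2 = f(0.210000, -0.833528) = -1.366986
  u ← -0.620000 + (0.21/2)·(-1.016800 + (-1.366986)) = -0.870298
t=0.210000, u=-0.870298:
  k1 = f(0.210000, -0.870298) = -1.427288
  k2 = f(0.420000, -1.170028) = -1.918846
  u ← -0.870298 + (0.21/2)·(-1.427288 + (-1.918846)) = -1.221642
u(0.42) ≈ -1.2216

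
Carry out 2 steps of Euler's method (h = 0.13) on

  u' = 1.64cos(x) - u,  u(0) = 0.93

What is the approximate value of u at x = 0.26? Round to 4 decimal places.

1.1008

Euler: u_{n+1} = u_n + h·f(x_n, u_n).
x=0.000000, u=0.930000: f=0.710000 → u ← 0.930000 + 0.13·0.710000 = 1.022300
x=0.130000, u=1.022300: f=0.603862 → u ← 1.022300 + 0.13·0.603862 = 1.100802
u(0.26) ≈ 1.1008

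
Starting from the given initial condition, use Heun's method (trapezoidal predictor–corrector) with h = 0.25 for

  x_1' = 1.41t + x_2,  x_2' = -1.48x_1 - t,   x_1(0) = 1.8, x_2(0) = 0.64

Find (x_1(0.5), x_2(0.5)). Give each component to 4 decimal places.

Heun on (x_1,x_2): k1 = f(t_n, state_n); k2 = f(t_n + h, state_n + h·k1); state_{n+1} = state_n + (h/2)·(k1 + k2).
0.000000: (1.800000, 0.640000)
  k1 = (0.640000, -2.664000)
  predictor → (1.960000, -0.026000)
  k2 = (0.326500, -3.150800)
  → (1.920813, -0.086850)
0.250000: (1.920813, -0.086850)
  k1 = (0.265650, -3.092802)
  predictor → (1.987225, -0.860051)
  k2 = (-0.155051, -3.441093)
  → (1.934637, -0.903587)
(x_1(0.5), x_2(0.5)) ≈ (1.9346, -0.9036)

1.9346, -0.9036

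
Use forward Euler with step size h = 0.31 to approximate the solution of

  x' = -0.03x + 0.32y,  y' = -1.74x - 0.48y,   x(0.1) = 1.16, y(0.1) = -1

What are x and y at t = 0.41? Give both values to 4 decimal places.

Euler on (x,y): x_{n+1} = x_n + h·x', y_{n+1} = y_n + h·y'.
0.100000: (1.160000, -1.000000); f=(-0.354800, -1.538400) → (1.050012, -1.476904)
(x(0.41), y(0.41)) ≈ (1.0500, -1.4769)

1.0500, -1.4769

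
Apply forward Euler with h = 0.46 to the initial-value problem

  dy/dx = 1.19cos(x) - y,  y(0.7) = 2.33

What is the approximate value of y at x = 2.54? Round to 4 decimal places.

Euler: y_{n+1} = y_n + h·f(x_n, y_n).
x=0.700000, y=2.330000: f=-1.419838 → y ← 2.330000 + 0.46·(-1.419838) = 1.676875
x=1.160000, y=1.676875: f=-1.201661 → y ← 1.676875 + 0.46·(-1.201661) = 1.124111
x=1.620000, y=1.124111: f=-1.182639 → y ← 1.124111 + 0.46·(-1.182639) = 0.580097
x=2.080000, y=0.580097: f=-1.160200 → y ← 0.580097 + 0.46·(-1.160200) = 0.046404
y(2.54) ≈ 0.0464

0.0464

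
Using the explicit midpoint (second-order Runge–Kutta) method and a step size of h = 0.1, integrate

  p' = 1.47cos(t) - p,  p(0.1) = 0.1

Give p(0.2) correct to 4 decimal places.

0.2285

Midpoint: k1 = f(t_n, p_n); k2 = f(t_n + h/2, p_n + (h/2)·k1); p_{n+1} = p_n + h·k2.
t=0.100000, p=0.100000:
  k1 = f(0.100000, 0.100000) = 1.362656
  k2 = f(0.150000, 0.168133) = 1.285361
  p ← 0.100000 + 0.1·1.285361 = 0.228536
p(0.2) ≈ 0.2285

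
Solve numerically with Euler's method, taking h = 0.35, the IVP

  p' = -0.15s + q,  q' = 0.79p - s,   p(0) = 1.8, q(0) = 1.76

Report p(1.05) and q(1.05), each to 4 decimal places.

4.1322, 3.4397

Euler on (p,q): p_{n+1} = p_n + h·p', q_{n+1} = q_n + h·q'.
0.000000: (1.800000, 1.760000); f=(1.760000, 1.422000) → (2.416000, 2.257700)
0.350000: (2.416000, 2.257700); f=(2.205200, 1.558640) → (3.187820, 2.803224)
0.700000: (3.187820, 2.803224); f=(2.698224, 1.818378) → (4.132198, 3.439656)
(p(1.05), q(1.05)) ≈ (4.1322, 3.4397)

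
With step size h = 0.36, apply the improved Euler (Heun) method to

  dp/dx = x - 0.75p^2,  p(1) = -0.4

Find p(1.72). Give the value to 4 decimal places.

Heun: k1 = f(x_n, p_n); k2 = f(x_n + h, p_n + h·k1); p_{n+1} = p_n + (h/2)·(k1 + k2).
x=1.000000, p=-0.400000:
  k1 = f(1.000000, -0.400000) = 0.880000
  k2 = f(1.360000, -0.083200) = 1.354808
  p ← -0.400000 + (0.36/2)·(0.880000 + 1.354808) = 0.002265
x=1.360000, p=0.002265:
  k1 = f(1.360000, 0.002265) = 1.359996
  k2 = f(1.720000, 0.491864) = 1.538552
  p ← 0.002265 + (0.36/2)·(1.359996 + 1.538552) = 0.524004
p(1.72) ≈ 0.5240

0.5240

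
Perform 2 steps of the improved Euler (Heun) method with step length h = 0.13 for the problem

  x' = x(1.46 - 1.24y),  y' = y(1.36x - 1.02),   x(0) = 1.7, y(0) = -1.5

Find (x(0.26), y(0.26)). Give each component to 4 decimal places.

Heun on (x,y): k1 = f(s_n, state_n); k2 = f(s_n + h, state_n + h·k1); state_{n+1} = state_n + (h/2)·(k1 + k2).
0.000000: (1.700000, -1.500000)
  k1 = (5.644000, -1.938000)
  predictor → (2.433720, -1.751940)
  k2 = (8.840258, -4.011696)
  → (2.641477, -1.886730)
0.130000: (2.641477, -1.886730)
  k1 = (10.036411, -4.853441)
  predictor → (3.946210, -2.517678)
  k2 = (18.081220, -10.943956)
  → (4.469123, -2.913561)
(x(0.26), y(0.26)) ≈ (4.4691, -2.9136)

4.4691, -2.9136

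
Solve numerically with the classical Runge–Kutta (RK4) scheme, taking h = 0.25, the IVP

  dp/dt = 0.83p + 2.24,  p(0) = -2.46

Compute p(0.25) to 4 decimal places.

RK4: k1 = f(t_n, p_n); k2 = f(t_n + h/2, p_n + (h/2)·k1); k3 = f(t_n + h/2, p_n + (h/2)·k2); k4 = f(t_n + h, p_n + h·k3); p_{n+1} = p_n + (h/6)·(k1 + 2k2 + 2k3 + k4).
t=0.000000, p=-2.460000:
  k1 = f(0.000000, -2.460000) = 0.198200
  k2 = f(0.125000, -2.435225) = 0.218763
  k3 = f(0.125000, -2.432655) = 0.220897
  k4 = f(0.250000, -2.404776) = 0.244036
  p ← -2.460000 + (0.25/6)·(k1 + 2k2 + 2k3 + k4) = -2.404935
p(0.25) ≈ -2.4049

-2.4049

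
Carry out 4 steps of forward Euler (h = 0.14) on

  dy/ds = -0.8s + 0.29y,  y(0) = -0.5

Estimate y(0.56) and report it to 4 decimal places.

-0.6829

Euler: y_{n+1} = y_n + h·f(s_n, y_n).
s=0.000000, y=-0.500000: f=-0.145000 → y ← -0.500000 + 0.14·(-0.145000) = -0.520300
s=0.140000, y=-0.520300: f=-0.262887 → y ← -0.520300 + 0.14·(-0.262887) = -0.557104
s=0.280000, y=-0.557104: f=-0.385560 → y ← -0.557104 + 0.14·(-0.385560) = -0.611083
s=0.420000, y=-0.611083: f=-0.513214 → y ← -0.611083 + 0.14·(-0.513214) = -0.682933
y(0.56) ≈ -0.6829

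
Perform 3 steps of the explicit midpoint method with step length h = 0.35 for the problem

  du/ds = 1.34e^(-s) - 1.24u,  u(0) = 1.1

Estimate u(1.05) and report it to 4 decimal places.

0.7245

Midpoint: k1 = f(s_n, u_n); k2 = f(s_n + h/2, u_n + (h/2)·k1); u_{n+1} = u_n + h·k2.
s=0.000000, u=1.100000:
  k1 = f(0.000000, 1.100000) = -0.024000
  k2 = f(0.175000, 1.095800) = -0.233920
  u ← 1.100000 + 0.35·(-0.233920) = 1.018128
s=0.350000, u=1.018128:
  k1 = f(0.350000, 1.018128) = -0.318197
  k2 = f(0.525000, 0.962444) = -0.400746
  u ← 1.018128 + 0.35·(-0.400746) = 0.877867
s=0.700000, u=0.877867:
  k1 = f(0.700000, 0.877867) = -0.423131
  k2 = f(0.875000, 0.803819) = -0.438141
  u ← 0.877867 + 0.35·(-0.438141) = 0.724518
u(1.05) ≈ 0.7245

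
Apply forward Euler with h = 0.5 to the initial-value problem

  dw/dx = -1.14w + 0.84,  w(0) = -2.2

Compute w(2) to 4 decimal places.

0.6364

Euler: w_{n+1} = w_n + h·f(x_n, w_n).
x=0.000000, w=-2.200000: f=3.348000 → w ← -2.200000 + 0.5·3.348000 = -0.526000
x=0.500000, w=-0.526000: f=1.439640 → w ← -0.526000 + 0.5·1.439640 = 0.193820
x=1.000000, w=0.193820: f=0.619045 → w ← 0.193820 + 0.5·0.619045 = 0.503343
x=1.500000, w=0.503343: f=0.266189 → w ← 0.503343 + 0.5·0.266189 = 0.636437
w(2) ≈ 0.6364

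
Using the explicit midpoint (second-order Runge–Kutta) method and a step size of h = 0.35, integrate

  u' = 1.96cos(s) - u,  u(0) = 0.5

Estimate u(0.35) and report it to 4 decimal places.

Midpoint: k1 = f(s_n, u_n); k2 = f(s_n + h/2, u_n + (h/2)·k1); u_{n+1} = u_n + h·k2.
s=0.000000, u=0.500000:
  k1 = f(0.000000, 0.500000) = 1.460000
  k2 = f(0.175000, 0.755500) = 1.174564
  u ← 0.500000 + 0.35·1.174564 = 0.911097
u(0.35) ≈ 0.9111

0.9111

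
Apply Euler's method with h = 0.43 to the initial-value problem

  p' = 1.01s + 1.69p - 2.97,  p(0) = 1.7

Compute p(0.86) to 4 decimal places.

1.7730

Euler: p_{n+1} = p_n + h·f(s_n, p_n).
s=0.000000, p=1.700000: f=-0.097000 → p ← 1.700000 + 0.43·(-0.097000) = 1.658290
s=0.430000, p=1.658290: f=0.266810 → p ← 1.658290 + 0.43·0.266810 = 1.773018
p(0.86) ≈ 1.7730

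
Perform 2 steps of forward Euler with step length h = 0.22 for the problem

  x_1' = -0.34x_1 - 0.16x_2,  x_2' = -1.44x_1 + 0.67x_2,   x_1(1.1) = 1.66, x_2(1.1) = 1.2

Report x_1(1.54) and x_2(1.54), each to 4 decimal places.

Euler on (x_1,x_2): x_1_{n+1} = x_1_n + h·x_1', x_2_{n+1} = x_2_n + h·x_2'.
1.100000: (1.660000, 1.200000); f=(-0.756400, -1.586400) → (1.493592, 0.850992)
1.320000: (1.493592, 0.850992); f=(-0.643980, -1.580608) → (1.351916, 0.503258)
(x_1(1.54), x_2(1.54)) ≈ (1.3519, 0.5033)

1.3519, 0.5033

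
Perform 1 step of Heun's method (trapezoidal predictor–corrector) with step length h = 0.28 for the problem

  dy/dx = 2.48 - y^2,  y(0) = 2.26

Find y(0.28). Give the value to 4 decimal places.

1.9141

Heun: k1 = f(x_n, y_n); k2 = f(x_n + h, y_n + h·k1); y_{n+1} = y_n + (h/2)·(k1 + k2).
x=0.000000, y=2.260000:
  k1 = f(0.000000, 2.260000) = -2.627600
  k2 = f(0.280000, 1.524272) = 0.156595
  y ← 2.260000 + (0.28/2)·(-2.627600 + 0.156595) = 1.914059
y(0.28) ≈ 1.9141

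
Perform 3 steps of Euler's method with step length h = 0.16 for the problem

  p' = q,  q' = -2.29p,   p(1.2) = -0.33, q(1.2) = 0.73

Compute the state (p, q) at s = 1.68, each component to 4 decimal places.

Euler on (p,q): p_{n+1} = p_n + h·p', q_{n+1} = q_n + h·q'.
1.200000: (-0.330000, 0.730000); f=(0.730000, 0.755700) → (-0.213200, 0.850912)
1.360000: (-0.213200, 0.850912); f=(0.850912, 0.488228) → (-0.077054, 0.929028)
1.520000: (-0.077054, 0.929028); f=(0.929028, 0.176454) → (0.071590, 0.957261)
(p(1.68), q(1.68)) ≈ (0.0716, 0.9573)

0.0716, 0.9573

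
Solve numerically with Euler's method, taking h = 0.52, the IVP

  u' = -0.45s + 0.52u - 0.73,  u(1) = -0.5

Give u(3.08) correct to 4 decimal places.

Euler: u_{n+1} = u_n + h·f(s_n, u_n).
s=1.000000, u=-0.500000: f=-1.440000 → u ← -0.500000 + 0.52·(-1.440000) = -1.248800
s=1.520000, u=-1.248800: f=-2.063376 → u ← -1.248800 + 0.52·(-2.063376) = -2.321756
s=2.040000, u=-2.321756: f=-2.855313 → u ← -2.321756 + 0.52·(-2.855313) = -3.806518
s=2.560000, u=-3.806518: f=-3.861389 → u ← -3.806518 + 0.52·(-3.861389) = -5.814441
u(3.08) ≈ -5.8144

-5.8144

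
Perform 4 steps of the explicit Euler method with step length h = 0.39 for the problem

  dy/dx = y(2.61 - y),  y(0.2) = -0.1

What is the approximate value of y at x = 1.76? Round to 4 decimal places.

Euler: y_{n+1} = y_n + h·f(x_n, y_n).
x=0.200000, y=-0.100000: f=-0.271000 → y ← -0.100000 + 0.39·(-0.271000) = -0.205690
x=0.590000, y=-0.205690: f=-0.579159 → y ← -0.205690 + 0.39·(-0.579159) = -0.431562
x=0.980000, y=-0.431562: f=-1.312623 → y ← -0.431562 + 0.39·(-1.312623) = -0.943485
x=1.370000, y=-0.943485: f=-3.352660 → y ← -0.943485 + 0.39·(-3.352660) = -2.251023
y(1.76) ≈ -2.2510

-2.2510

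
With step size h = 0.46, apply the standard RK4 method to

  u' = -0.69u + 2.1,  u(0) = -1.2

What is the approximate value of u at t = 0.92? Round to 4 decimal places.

0.7941

RK4: k1 = f(t_n, u_n); k2 = f(t_n + h/2, u_n + (h/2)·k1); k3 = f(t_n + h/2, u_n + (h/2)·k2); k4 = f(t_n + h, u_n + h·k3); u_{n+1} = u_n + (h/6)·(k1 + 2k2 + 2k3 + k4).
t=0.000000, u=-1.200000:
  k1 = f(0.000000, -1.200000) = 2.928000
  k2 = f(0.230000, -0.526560) = 2.463326
  k3 = f(0.230000, -0.633435) = 2.537070
  k4 = f(0.460000, -0.032948) = 2.122734
  u ← -1.200000 + (0.46/6)·(k1 + 2k2 + 2k3 + k4) = -0.046050
t=0.460000, u=-0.046050:
  k1 = f(0.460000, -0.046050) = 2.131774
  k2 = f(0.690000, 0.444258) = 1.793462
  k3 = f(0.690000, 0.366447) = 1.847152
  k4 = f(0.920000, 0.803640) = 1.545488
  u ← -0.046050 + (0.46/6)·(k1 + 2k2 + 2k3 + k4) = 0.794101
u(0.92) ≈ 0.7941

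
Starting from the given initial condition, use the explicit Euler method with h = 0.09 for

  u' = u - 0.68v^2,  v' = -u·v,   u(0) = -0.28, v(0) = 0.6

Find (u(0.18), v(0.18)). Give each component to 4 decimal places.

-0.3798, 0.6332

Euler on (u,v): u_{n+1} = u_n + h·u', v_{n+1} = v_n + h·v'.
0.000000: (-0.280000, 0.600000); f=(-0.524800, 0.168000) → (-0.327232, 0.615120)
0.090000: (-0.327232, 0.615120); f=(-0.584525, 0.201287) → (-0.379839, 0.633236)
(u(0.18), v(0.18)) ≈ (-0.3798, 0.6332)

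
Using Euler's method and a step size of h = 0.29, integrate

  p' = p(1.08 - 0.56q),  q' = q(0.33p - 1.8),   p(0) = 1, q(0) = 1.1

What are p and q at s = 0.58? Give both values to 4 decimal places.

Euler on (p,q): p_{n+1} = p_n + h·p', q_{n+1} = q_n + h·q'.
0.000000: (1.000000, 1.100000); f=(0.464000, -1.617000) → (1.134560, 0.631070)
0.290000: (1.134560, 0.631070); f=(0.824372, -0.899650) → (1.373628, 0.370171)
(p(0.58), q(0.58)) ≈ (1.3736, 0.3702)

1.3736, 0.3702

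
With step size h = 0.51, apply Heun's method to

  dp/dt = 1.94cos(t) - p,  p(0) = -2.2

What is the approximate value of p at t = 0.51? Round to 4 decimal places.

-0.6900

Heun: k1 = f(t_n, p_n); k2 = f(t_n + h, p_n + h·k1); p_{n+1} = p_n + (h/2)·(k1 + k2).
t=0.000000, p=-2.200000:
  k1 = f(0.000000, -2.200000) = 4.140000
  k2 = f(0.510000, -0.088600) = 1.781724
  p ← -2.200000 + (0.51/2)·(4.140000 + 1.781724) = -0.689960
p(0.51) ≈ -0.6900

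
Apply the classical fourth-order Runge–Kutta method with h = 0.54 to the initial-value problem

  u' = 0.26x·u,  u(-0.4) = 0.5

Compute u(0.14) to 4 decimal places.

RK4: k1 = f(x_n, u_n); k2 = f(x_n + h/2, u_n + (h/2)·k1); k3 = f(x_n + h/2, u_n + (h/2)·k2); k4 = f(x_n + h, u_n + h·k3); u_{n+1} = u_n + (h/6)·(k1 + 2k2 + 2k3 + k4).
x=-0.400000, u=0.500000:
  k1 = f(-0.400000, 0.500000) = -0.052000
  k2 = f(-0.130000, 0.485960) = -0.016425
  k3 = f(-0.130000, 0.495565) = -0.016750
  k4 = f(0.140000, 0.490955) = 0.017871
  u ← 0.500000 + (0.54/6)·(k1 + 2k2 + 2k3 + k4) = 0.490957
u(0.14) ≈ 0.4910

0.4910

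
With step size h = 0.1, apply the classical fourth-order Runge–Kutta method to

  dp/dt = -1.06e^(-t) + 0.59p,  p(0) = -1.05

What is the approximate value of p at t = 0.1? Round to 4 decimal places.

-1.2178

RK4: k1 = f(t_n, p_n); k2 = f(t_n + h/2, p_n + (h/2)·k1); k3 = f(t_n + h/2, p_n + (h/2)·k2); k4 = f(t_n + h, p_n + h·k3); p_{n+1} = p_n + (h/6)·(k1 + 2k2 + 2k3 + k4).
t=0.000000, p=-1.050000:
  k1 = f(0.000000, -1.050000) = -1.679500
  k2 = f(0.050000, -1.133975) = -1.677348
  k3 = f(0.050000, -1.133867) = -1.677285
  k4 = f(0.100000, -1.217728) = -1.677587
  p ← -1.050000 + (0.1/6)·(k1 + 2k2 + 2k3 + k4) = -1.217773
p(0.1) ≈ -1.2178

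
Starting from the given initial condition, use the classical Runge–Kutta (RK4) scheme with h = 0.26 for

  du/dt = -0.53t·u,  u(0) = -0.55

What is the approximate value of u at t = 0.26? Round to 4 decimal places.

-0.5402

RK4: k1 = f(t_n, u_n); k2 = f(t_n + h/2, u_n + (h/2)·k1); k3 = f(t_n + h/2, u_n + (h/2)·k2); k4 = f(t_n + h, u_n + h·k3); u_{n+1} = u_n + (h/6)·(k1 + 2k2 + 2k3 + k4).
t=0.000000, u=-0.550000:
  k1 = f(0.000000, -0.550000) = 0.000000
  k2 = f(0.130000, -0.550000) = 0.037895
  k3 = f(0.130000, -0.545074) = 0.037556
  k4 = f(0.260000, -0.540236) = 0.074444
  u ← -0.550000 + (0.26/6)·(k1 + 2k2 + 2k3 + k4) = -0.540235
u(0.26) ≈ -0.5402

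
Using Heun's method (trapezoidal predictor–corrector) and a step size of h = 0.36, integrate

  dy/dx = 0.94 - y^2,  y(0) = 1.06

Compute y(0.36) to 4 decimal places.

1.0183

Heun: k1 = f(x_n, y_n); k2 = f(x_n + h, y_n + h·k1); y_{n+1} = y_n + (h/2)·(k1 + k2).
x=0.000000, y=1.060000:
  k1 = f(0.000000, 1.060000) = -0.183600
  k2 = f(0.360000, 0.993904) = -0.047845
  y ← 1.060000 + (0.36/2)·(-0.183600 + (-0.047845)) = 1.018340
y(0.36) ≈ 1.0183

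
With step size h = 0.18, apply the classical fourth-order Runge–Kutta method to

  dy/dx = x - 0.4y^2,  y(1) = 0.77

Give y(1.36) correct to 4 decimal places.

1.0726

RK4: k1 = f(x_n, y_n); k2 = f(x_n + h/2, y_n + (h/2)·k1); k3 = f(x_n + h/2, y_n + (h/2)·k2); k4 = f(x_n + h, y_n + h·k3); y_{n+1} = y_n + (h/6)·(k1 + 2k2 + 2k3 + k4).
x=1.000000, y=0.770000:
  k1 = f(1.000000, 0.770000) = 0.762840
  k2 = f(1.090000, 0.838656) = 0.808663
  k3 = f(1.090000, 0.842780) = 0.805889
  k4 = f(1.180000, 0.915060) = 0.845066
  y ← 0.770000 + (0.18/6)·(k1 + 2k2 + 2k3 + k4) = 0.915110
x=1.180000, y=0.915110:
  k1 = f(1.180000, 0.915110) = 0.845029
  k2 = f(1.270000, 0.991163) = 0.877038
  k3 = f(1.270000, 0.994044) = 0.874751
  k4 = f(1.360000, 1.072565) = 0.899841
  y ← 0.915110 + (0.18/6)·(k1 + 2k2 + 2k3 + k4) = 1.072564
y(1.36) ≈ 1.0726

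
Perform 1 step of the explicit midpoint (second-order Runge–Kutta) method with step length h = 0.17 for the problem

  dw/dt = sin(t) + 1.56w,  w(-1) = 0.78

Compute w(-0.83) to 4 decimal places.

Midpoint: k1 = f(t_n, w_n); k2 = f(t_n + h/2, w_n + (h/2)·k1); w_{n+1} = w_n + h·k2.
t=-1.000000, w=0.780000:
  k1 = f(-1.000000, 0.780000) = 0.375329
  k2 = f(-0.915000, 0.811903) = 0.474006
  w ← 0.780000 + 0.17·0.474006 = 0.860581
w(-0.83) ≈ 0.8606

0.8606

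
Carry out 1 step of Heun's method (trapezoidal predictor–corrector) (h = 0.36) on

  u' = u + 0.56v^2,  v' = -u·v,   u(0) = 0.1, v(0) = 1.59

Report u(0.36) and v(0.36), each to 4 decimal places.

Heun on (u,v): k1 = f(x_n, state_n); k2 = f(x_n + h, state_n + h·k1); state_{n+1} = state_n + (h/2)·(k1 + k2).
0.000000: (0.100000, 1.590000)
  k1 = (1.515736, -0.159000)
  predictor → (0.645665, 1.532760)
  k2 = (1.961303, -0.989649)
  → (0.725867, 1.383243)
(u(0.36), v(0.36)) ≈ (0.7259, 1.3832)

0.7259, 1.3832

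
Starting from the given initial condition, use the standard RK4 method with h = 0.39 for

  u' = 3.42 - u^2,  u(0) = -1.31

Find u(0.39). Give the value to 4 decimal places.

RK4: k1 = f(s_n, u_n); k2 = f(s_n + h/2, u_n + (h/2)·k1); k3 = f(s_n + h/2, u_n + (h/2)·k2); k4 = f(s_n + h, u_n + h·k3); u_{n+1} = u_n + (h/6)·(k1 + 2k2 + 2k3 + k4).
s=0.000000, u=-1.310000:
  k1 = f(0.000000, -1.310000) = 1.703900
  k2 = f(0.195000, -0.977740) = 2.464025
  k3 = f(0.195000, -0.829515) = 2.731905
  k4 = f(0.390000, -0.244557) = 3.360192
  u ← -1.310000 + (0.39/6)·(k1 + 2k2 + 2k3 + k4) = -0.305363
u(0.39) ≈ -0.3054

-0.3054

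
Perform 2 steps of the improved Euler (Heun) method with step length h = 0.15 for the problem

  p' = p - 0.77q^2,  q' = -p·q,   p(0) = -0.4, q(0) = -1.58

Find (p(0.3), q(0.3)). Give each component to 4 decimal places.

Heun on (p,q): k1 = f(x_n, state_n); k2 = f(x_n + h, state_n + h·k1); state_{n+1} = state_n + (h/2)·(k1 + k2).
0.000000: (-0.400000, -1.580000)
  k1 = (-2.322228, -0.632000)
  predictor → (-0.748334, -1.674800)
  k2 = (-2.908150, -1.253310)
  → (-0.792278, -1.721398)
0.150000: (-0.792278, -1.721398)
  k1 = (-3.073952, -1.363827)
  predictor → (-1.253371, -1.925972)
  k2 = (-4.109585, -2.413958)
  → (-1.331044, -2.004732)
(p(0.3), q(0.3)) ≈ (-1.3310, -2.0047)

-1.3310, -2.0047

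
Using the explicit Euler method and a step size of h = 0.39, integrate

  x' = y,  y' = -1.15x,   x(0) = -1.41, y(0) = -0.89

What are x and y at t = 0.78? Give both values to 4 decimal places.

Euler on (x,y): x_{n+1} = x_n + h·x', y_{n+1} = y_n + h·y'.
0.000000: (-1.410000, -0.890000); f=(-0.890000, 1.621500) → (-1.757100, -0.257615)
0.390000: (-1.757100, -0.257615); f=(-0.257615, 2.020665) → (-1.857570, 0.530444)
(x(0.78), y(0.78)) ≈ (-1.8576, 0.5304)

-1.8576, 0.5304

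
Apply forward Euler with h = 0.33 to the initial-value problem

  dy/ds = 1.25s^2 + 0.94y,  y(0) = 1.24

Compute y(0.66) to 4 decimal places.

Euler: y_{n+1} = y_n + h·f(s_n, y_n).
s=0.000000, y=1.240000: f=1.165600 → y ← 1.240000 + 0.33·1.165600 = 1.624648
s=0.330000, y=1.624648: f=1.663294 → y ← 1.624648 + 0.33·1.663294 = 2.173535
y(0.66) ≈ 2.1735

2.1735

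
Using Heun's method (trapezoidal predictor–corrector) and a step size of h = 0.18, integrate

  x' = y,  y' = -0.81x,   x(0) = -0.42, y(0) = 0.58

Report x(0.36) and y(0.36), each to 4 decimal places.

-0.1920, 0.6705

Heun on (x,y): k1 = f(s_n, state_n); k2 = f(s_n + h, state_n + h·k1); state_{n+1} = state_n + (h/2)·(k1 + k2).
0.000000: (-0.420000, 0.580000)
  k1 = (0.580000, 0.340200)
  predictor → (-0.315600, 0.641236)
  k2 = (0.641236, 0.255636)
  → (-0.310089, 0.633625)
0.180000: (-0.310089, 0.633625)
  k1 = (0.633625, 0.251172)
  predictor → (-0.196036, 0.678836)
  k2 = (0.678836, 0.158789)
  → (-0.191967, 0.670522)
(x(0.36), y(0.36)) ≈ (-0.1920, 0.6705)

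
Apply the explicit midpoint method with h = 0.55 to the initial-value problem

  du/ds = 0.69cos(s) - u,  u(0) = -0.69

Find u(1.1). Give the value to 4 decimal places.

Midpoint: k1 = f(s_n, u_n); k2 = f(s_n + h/2, u_n + (h/2)·k1); u_{n+1} = u_n + h·k2.
s=0.000000, u=-0.690000:
  k1 = f(0.000000, -0.690000) = 1.380000
  k2 = f(0.275000, -0.310500) = 0.974573
  u ← -0.690000 + 0.55·0.974573 = -0.153985
s=0.550000, u=-0.153985:
  k1 = f(0.550000, -0.153985) = 0.742227
  k2 = f(0.825000, 0.050128) = 0.418077
  u ← -0.153985 + 0.55·0.418077 = 0.075958
u(1.1) ≈ 0.0760

0.0760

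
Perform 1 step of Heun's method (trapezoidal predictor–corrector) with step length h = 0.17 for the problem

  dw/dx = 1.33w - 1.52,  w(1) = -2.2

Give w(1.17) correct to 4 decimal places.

-3.0413

Heun: k1 = f(x_n, w_n); k2 = f(x_n + h, w_n + h·k1); w_{n+1} = w_n + (h/2)·(k1 + k2).
x=1.000000, w=-2.200000:
  k1 = f(1.000000, -2.200000) = -4.446000
  k2 = f(1.170000, -2.955820) = -5.451241
  w ← -2.200000 + (0.17/2)·(-4.446000 + (-5.451241)) = -3.041265
w(1.17) ≈ -3.0413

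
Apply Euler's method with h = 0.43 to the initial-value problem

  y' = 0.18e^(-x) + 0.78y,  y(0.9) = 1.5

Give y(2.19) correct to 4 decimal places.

3.6689

Euler: y_{n+1} = y_n + h·f(x_n, y_n).
x=0.900000, y=1.500000: f=1.243183 → y ← 1.500000 + 0.43·1.243183 = 2.034568
x=1.330000, y=2.034568: f=1.634569 → y ← 2.034568 + 0.43·1.634569 = 2.737433
x=1.760000, y=2.737433: f=2.166166 → y ← 2.737433 + 0.43·2.166166 = 3.668885
y(2.19) ≈ 3.6689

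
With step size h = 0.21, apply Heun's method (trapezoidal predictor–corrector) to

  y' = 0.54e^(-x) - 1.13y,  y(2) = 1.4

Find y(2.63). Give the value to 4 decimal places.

Heun: k1 = f(x_n, y_n); k2 = f(x_n + h, y_n + h·k1); y_{n+1} = y_n + (h/2)·(k1 + k2).
x=2.000000, y=1.400000:
  k1 = f(2.000000, 1.400000) = -1.508919
  k2 = f(2.210000, 1.083127) = -1.164695
  y ← 1.400000 + (0.21/2)·(-1.508919 + (-1.164695)) = 1.119271
x=2.210000, y=1.119271:
  k1 = f(2.210000, 1.119271) = -1.205537
  k2 = f(2.420000, 0.866108) = -0.930684
  y ← 1.119271 + (0.21/2)·(-1.205537 + (-0.930684)) = 0.894967
x=2.420000, y=0.894967:
  k1 = f(2.420000, 0.894967) = -0.963295
  k2 = f(2.630000, 0.692675) = -0.743801
  y ← 0.894967 + (0.21/2)·(-0.963295 + (-0.743801)) = 0.715722
y(2.63) ≈ 0.7157

0.7157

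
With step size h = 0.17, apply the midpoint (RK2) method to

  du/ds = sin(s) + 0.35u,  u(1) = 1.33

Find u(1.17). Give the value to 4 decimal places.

1.5661

Midpoint: k1 = f(s_n, u_n); k2 = f(s_n + h/2, u_n + (h/2)·k1); u_{n+1} = u_n + h·k2.
s=1.000000, u=1.330000:
  k1 = f(1.000000, 1.330000) = 1.306971
  k2 = f(1.085000, 1.441093) = 1.388686
  u ← 1.330000 + 0.17·1.388686 = 1.566077
u(1.17) ≈ 1.5661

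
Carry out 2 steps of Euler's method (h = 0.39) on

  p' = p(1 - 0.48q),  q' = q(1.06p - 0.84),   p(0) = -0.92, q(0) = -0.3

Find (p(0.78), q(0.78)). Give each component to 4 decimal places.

-1.8712, -0.0107

Euler on (p,q): p_{n+1} = p_n + h·p', q_{n+1} = q_n + h·q'.
0.000000: (-0.920000, -0.300000); f=(-1.052480, 0.544560) → (-1.330467, -0.087622)
0.390000: (-1.330467, -0.087622); f=(-1.386424, 0.197174) → (-1.871173, -0.010724)
(p(0.78), q(0.78)) ≈ (-1.8712, -0.0107)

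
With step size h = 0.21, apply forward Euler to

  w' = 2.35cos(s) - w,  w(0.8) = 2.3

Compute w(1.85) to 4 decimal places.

1.0975

Euler: w_{n+1} = w_n + h·f(s_n, w_n).
s=0.800000, w=2.300000: f=-0.662739 → w ← 2.300000 + 0.21·(-0.662739) = 2.160825
s=1.010000, w=2.160825: f=-0.910952 → w ← 2.160825 + 0.21·(-0.910952) = 1.969525
s=1.220000, w=1.969525: f=-1.161957 → w ← 1.969525 + 0.21·(-1.161957) = 1.725514
s=1.430000, w=1.725514: f=-1.395735 → w ← 1.725514 + 0.21·(-1.395735) = 1.432410
s=1.640000, w=1.432410: f=-1.594908 → w ← 1.432410 + 0.21·(-1.594908) = 1.097479
w(1.85) ≈ 1.0975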